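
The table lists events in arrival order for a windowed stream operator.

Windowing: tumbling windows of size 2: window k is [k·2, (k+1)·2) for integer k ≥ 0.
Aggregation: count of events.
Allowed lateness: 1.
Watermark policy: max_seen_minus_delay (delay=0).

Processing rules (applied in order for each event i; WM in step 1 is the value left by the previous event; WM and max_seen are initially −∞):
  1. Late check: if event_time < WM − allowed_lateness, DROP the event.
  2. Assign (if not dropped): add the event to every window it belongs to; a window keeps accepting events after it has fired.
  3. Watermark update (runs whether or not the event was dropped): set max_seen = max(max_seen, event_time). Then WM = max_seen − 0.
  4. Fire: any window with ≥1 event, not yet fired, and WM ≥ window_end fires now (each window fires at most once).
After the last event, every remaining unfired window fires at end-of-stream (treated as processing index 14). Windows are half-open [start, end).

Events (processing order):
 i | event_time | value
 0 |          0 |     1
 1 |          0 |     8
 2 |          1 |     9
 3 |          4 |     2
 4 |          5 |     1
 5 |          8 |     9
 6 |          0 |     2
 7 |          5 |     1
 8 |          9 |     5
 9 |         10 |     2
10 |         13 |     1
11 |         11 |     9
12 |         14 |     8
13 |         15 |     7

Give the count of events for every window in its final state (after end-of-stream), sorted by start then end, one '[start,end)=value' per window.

[0,2)=3 [4,6)=2 [8,10)=2 [10,12)=1 [12,14)=1 [14,16)=2

i=0 t=0 v=1: → [0,2); WM=0
i=1 t=0 v=8: → [0,2); WM=0
i=2 t=1 v=9: → [0,2); WM=1
i=3 t=4 v=2: → [4,6); WM=4; [0,2) fires=3
i=4 t=5 v=1: → [4,6); WM=5
i=5 t=8 v=9: → [8,10); WM=8; [4,6) fires=2
i=6 t=0 v=2: DROP (t<8-1); WM=8
i=7 t=5 v=1: DROP (t<8-1); WM=8
i=8 t=9 v=5: → [8,10); WM=9
i=9 t=10 v=2: → [10,12); WM=10; [8,10) fires=2
i=10 t=13 v=1: → [12,14); WM=13; [10,12) fires=1
i=11 t=11 v=9: DROP (t<13-1); WM=13
i=12 t=14 v=8: → [14,16); WM=14; [12,14) fires=1
i=13 t=15 v=7: → [14,16); WM=15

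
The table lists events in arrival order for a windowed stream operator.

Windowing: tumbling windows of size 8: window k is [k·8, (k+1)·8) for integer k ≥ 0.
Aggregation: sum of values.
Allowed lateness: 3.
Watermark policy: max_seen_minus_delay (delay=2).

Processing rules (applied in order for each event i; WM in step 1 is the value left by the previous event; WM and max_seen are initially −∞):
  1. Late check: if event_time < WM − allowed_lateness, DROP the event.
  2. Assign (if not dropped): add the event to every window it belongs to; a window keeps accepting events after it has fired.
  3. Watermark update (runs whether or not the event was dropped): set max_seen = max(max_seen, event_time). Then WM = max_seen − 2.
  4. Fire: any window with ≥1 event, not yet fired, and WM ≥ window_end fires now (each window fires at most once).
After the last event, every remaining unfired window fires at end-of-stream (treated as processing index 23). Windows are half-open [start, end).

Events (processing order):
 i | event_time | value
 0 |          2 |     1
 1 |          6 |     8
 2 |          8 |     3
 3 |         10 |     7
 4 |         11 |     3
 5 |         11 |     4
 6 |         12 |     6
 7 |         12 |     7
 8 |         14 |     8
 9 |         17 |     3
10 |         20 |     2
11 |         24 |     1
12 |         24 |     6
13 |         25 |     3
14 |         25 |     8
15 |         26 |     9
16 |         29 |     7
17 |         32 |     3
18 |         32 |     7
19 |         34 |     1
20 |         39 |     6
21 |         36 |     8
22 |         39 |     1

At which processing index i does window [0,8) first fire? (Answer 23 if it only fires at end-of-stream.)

3

i=0 t=2 v=1: → [0,8); WM=0
i=1 t=6 v=8: → [0,8); WM=4
i=2 t=8 v=3: → [8,16); WM=6
i=3 t=10 v=7: → [8,16); WM=8; [0,8) fires=9
i=4 t=11 v=3: → [8,16); WM=9
i=5 t=11 v=4: → [8,16); WM=9
i=6 t=12 v=6: → [8,16); WM=10
i=7 t=12 v=7: → [8,16); WM=10
i=8 t=14 v=8: → [8,16); WM=12
i=9 t=17 v=3: → [16,24); WM=15
i=10 t=20 v=2: → [16,24); WM=18; [8,16) fires=38
i=11 t=24 v=1: → [24,32); WM=22
i=12 t=24 v=6: → [24,32); WM=22
i=13 t=25 v=3: → [24,32); WM=23
i=14 t=25 v=8: → [24,32); WM=23
i=15 t=26 v=9: → [24,32); WM=24; [16,24) fires=5
i=16 t=29 v=7: → [24,32); WM=27
i=17 t=32 v=3: → [32,40); WM=30
i=18 t=32 v=7: → [32,40); WM=30
i=19 t=34 v=1: → [32,40); WM=32; [24,32) fires=34
i=20 t=39 v=6: → [32,40); WM=37
i=21 t=36 v=8: → [32,40); WM=37
i=22 t=39 v=1: → [32,40); WM=37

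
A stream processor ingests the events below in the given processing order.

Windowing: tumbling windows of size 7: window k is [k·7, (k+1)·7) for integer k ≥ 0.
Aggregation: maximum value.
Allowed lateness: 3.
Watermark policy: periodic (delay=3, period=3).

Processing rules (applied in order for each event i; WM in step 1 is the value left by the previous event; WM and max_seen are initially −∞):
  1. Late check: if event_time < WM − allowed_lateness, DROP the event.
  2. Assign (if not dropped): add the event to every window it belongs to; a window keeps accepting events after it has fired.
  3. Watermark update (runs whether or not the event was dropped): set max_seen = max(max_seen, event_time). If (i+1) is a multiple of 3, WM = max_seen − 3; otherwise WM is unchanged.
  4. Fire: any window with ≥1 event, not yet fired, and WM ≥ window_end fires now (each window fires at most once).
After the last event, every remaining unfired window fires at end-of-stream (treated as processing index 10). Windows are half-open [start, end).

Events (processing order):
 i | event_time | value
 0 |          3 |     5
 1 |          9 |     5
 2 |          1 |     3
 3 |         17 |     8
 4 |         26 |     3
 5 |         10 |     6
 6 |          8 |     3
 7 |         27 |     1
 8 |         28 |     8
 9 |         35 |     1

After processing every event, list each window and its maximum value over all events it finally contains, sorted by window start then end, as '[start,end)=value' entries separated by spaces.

i=0 t=3 v=5: → [0,7); WM=−∞
i=1 t=9 v=5: → [7,14); WM=−∞
i=2 t=1 v=3: → [0,7); WM=6
i=3 t=17 v=8: → [14,21); WM=6
i=4 t=26 v=3: → [21,28); WM=6
i=5 t=10 v=6: → [7,14); WM=23; [0,7) fires=5 [7,14) fires=6 [14,21) fires=8
i=6 t=8 v=3: DROP (t<23-3); WM=23
i=7 t=27 v=1: → [21,28); WM=23
i=8 t=28 v=8: → [28,35); WM=25
i=9 t=35 v=1: → [35,42); WM=25

[0,7)=5 [7,14)=6 [14,21)=8 [21,28)=3 [28,35)=8 [35,42)=1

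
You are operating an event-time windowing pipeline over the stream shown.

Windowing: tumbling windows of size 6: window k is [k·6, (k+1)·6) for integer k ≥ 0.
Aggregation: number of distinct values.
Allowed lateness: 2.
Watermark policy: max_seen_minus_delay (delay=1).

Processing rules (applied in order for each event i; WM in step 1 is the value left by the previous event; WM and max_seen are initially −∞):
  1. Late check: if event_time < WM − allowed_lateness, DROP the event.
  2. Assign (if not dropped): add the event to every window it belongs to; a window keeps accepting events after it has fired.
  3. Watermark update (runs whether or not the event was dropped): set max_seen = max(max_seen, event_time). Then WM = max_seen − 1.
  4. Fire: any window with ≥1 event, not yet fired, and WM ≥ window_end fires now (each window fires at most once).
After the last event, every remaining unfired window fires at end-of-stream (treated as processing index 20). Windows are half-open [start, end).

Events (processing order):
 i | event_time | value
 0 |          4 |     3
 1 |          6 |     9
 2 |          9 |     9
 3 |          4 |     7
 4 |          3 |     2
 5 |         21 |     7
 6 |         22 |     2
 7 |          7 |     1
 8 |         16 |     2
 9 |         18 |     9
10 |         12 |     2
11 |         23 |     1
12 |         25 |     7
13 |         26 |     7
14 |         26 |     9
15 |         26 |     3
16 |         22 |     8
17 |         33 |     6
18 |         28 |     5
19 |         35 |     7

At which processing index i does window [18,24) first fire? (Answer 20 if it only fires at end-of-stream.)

i=0 t=4 v=3: → [0,6); WM=3
i=1 t=6 v=9: → [6,12); WM=5
i=2 t=9 v=9: → [6,12); WM=8; [0,6) fires=1
i=3 t=4 v=7: DROP (t<8-2); WM=8
i=4 t=3 v=2: DROP (t<8-2); WM=8
i=5 t=21 v=7: → [18,24); WM=20; [6,12) fires=1
i=6 t=22 v=2: → [18,24); WM=21
i=7 t=7 v=1: DROP (t<21-2); WM=21
i=8 t=16 v=2: DROP (t<21-2); WM=21
i=9 t=18 v=9: DROP (t<21-2); WM=21
i=10 t=12 v=2: DROP (t<21-2); WM=21
i=11 t=23 v=1: → [18,24); WM=22
i=12 t=25 v=7: → [24,30); WM=24; [18,24) fires=3
i=13 t=26 v=7: → [24,30); WM=25
i=14 t=26 v=9: → [24,30); WM=25
i=15 t=26 v=3: → [24,30); WM=25
i=16 t=22 v=8: DROP (t<25-2); WM=25
i=17 t=33 v=6: → [30,36); WM=32; [24,30) fires=3
i=18 t=28 v=5: DROP (t<32-2); WM=32
i=19 t=35 v=7: → [30,36); WM=34

12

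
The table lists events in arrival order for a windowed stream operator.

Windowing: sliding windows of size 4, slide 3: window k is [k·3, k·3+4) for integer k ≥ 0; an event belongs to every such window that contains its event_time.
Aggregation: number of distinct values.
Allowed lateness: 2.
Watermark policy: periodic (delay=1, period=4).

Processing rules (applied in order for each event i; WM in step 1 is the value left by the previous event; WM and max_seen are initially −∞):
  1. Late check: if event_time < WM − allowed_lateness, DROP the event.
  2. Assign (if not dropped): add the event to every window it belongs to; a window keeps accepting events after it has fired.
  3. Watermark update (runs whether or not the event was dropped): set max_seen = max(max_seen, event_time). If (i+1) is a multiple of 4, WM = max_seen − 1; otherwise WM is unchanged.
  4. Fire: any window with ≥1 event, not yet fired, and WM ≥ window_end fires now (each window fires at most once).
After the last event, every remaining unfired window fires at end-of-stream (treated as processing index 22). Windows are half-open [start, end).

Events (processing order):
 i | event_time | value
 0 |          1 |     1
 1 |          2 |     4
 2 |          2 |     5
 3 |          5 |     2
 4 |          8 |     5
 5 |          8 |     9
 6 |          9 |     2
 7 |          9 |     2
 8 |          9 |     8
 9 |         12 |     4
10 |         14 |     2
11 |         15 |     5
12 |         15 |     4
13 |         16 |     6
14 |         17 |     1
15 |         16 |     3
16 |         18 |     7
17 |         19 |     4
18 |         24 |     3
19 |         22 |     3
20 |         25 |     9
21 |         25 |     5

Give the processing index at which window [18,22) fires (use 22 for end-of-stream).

19

i=0 t=1 v=1: → [0,4); WM=−∞
i=1 t=2 v=4: → [0,4); WM=−∞
i=2 t=2 v=5: → [0,4); WM=−∞
i=3 t=5 v=2: → [3,7); WM=4; [0,4) fires=3
i=4 t=8 v=5: → [6,10); WM=4
i=5 t=8 v=9: → [6,10); WM=4
i=6 t=9 v=2: → [9,13),[6,10); WM=4
i=7 t=9 v=2: → [9,13),[6,10); WM=8; [3,7) fires=1
i=8 t=9 v=8: → [9,13),[6,10); WM=8
i=9 t=12 v=4: → [12,16),[9,13); WM=8
i=10 t=14 v=2: → [12,16); WM=8
i=11 t=15 v=5: → [15,19),[12,16); WM=14; [6,10) fires=4 [9,13) fires=3
i=12 t=15 v=4: → [15,19),[12,16); WM=14
i=13 t=16 v=6: → [15,19); WM=14
i=14 t=17 v=1: → [15,19); WM=14
i=15 t=16 v=3: → [15,19); WM=16; [12,16) fires=3
i=16 t=18 v=7: → [18,22),[15,19); WM=16
i=17 t=19 v=4: → [18,22); WM=16
i=18 t=24 v=3: → [24,28),[21,25); WM=16
i=19 t=22 v=3: → [21,25); WM=23; [15,19) fires=6 [18,22) fires=2
i=20 t=25 v=9: → [24,28); WM=23
i=21 t=25 v=5: → [24,28); WM=23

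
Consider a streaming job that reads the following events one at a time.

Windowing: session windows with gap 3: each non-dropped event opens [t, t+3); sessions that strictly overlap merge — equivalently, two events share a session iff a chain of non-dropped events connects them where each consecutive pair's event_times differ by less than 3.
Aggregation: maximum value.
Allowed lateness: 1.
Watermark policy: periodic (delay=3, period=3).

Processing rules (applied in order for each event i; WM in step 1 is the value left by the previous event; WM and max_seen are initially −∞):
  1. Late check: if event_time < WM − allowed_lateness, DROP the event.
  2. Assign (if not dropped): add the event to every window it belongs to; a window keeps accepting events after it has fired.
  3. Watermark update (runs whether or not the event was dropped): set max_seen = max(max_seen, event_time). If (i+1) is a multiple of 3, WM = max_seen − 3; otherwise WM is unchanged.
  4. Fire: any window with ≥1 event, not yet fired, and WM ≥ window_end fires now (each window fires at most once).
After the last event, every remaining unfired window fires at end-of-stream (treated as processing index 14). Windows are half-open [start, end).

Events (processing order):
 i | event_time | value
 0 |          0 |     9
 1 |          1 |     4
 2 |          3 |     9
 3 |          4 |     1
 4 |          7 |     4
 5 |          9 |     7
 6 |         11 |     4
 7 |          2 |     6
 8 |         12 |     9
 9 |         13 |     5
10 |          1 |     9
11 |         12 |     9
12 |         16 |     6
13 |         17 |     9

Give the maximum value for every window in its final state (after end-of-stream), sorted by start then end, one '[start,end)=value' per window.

i=0 t=0 v=9: → [0,3); WM=−∞
i=1 t=1 v=4: → [0,4); WM=−∞
i=2 t=3 v=9: → [0,6); WM=0
i=3 t=4 v=1: → [0,7); WM=0
i=4 t=7 v=4: → [7,10); WM=0
i=5 t=9 v=7: → [7,12); WM=6
i=6 t=11 v=4: → [7,14); WM=6
i=7 t=2 v=6: DROP (t<6-1); WM=6
i=8 t=12 v=9: → [7,15); WM=9
i=9 t=13 v=5: → [7,16); WM=9
i=10 t=1 v=9: DROP (t<9-1); WM=9
i=11 t=12 v=9: → [7,16); WM=10
i=12 t=16 v=6: → [16,19); WM=10
i=13 t=17 v=9: → [16,20); WM=10

[0,7)=9 [7,16)=9 [16,20)=9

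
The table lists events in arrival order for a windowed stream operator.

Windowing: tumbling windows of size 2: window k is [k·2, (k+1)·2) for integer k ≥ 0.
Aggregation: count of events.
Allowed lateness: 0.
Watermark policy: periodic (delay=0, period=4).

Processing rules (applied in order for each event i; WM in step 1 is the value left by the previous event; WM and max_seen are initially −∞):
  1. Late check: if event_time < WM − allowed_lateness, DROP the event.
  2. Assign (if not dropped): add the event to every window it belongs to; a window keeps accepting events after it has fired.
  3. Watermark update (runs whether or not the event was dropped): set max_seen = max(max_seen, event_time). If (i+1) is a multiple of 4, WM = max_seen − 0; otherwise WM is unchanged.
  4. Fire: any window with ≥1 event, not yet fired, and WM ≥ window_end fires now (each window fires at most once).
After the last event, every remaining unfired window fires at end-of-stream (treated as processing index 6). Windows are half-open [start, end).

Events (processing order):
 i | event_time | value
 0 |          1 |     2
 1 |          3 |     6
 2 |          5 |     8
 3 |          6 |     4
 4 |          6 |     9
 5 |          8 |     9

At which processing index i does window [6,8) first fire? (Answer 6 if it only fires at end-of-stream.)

6

i=0 t=1 v=2: → [0,2); WM=−∞
i=1 t=3 v=6: → [2,4); WM=−∞
i=2 t=5 v=8: → [4,6); WM=−∞
i=3 t=6 v=4: → [6,8); WM=6; [0,2) fires=1 [2,4) fires=1 [4,6) fires=1
i=4 t=6 v=9: → [6,8); WM=6
i=5 t=8 v=9: → [8,10); WM=6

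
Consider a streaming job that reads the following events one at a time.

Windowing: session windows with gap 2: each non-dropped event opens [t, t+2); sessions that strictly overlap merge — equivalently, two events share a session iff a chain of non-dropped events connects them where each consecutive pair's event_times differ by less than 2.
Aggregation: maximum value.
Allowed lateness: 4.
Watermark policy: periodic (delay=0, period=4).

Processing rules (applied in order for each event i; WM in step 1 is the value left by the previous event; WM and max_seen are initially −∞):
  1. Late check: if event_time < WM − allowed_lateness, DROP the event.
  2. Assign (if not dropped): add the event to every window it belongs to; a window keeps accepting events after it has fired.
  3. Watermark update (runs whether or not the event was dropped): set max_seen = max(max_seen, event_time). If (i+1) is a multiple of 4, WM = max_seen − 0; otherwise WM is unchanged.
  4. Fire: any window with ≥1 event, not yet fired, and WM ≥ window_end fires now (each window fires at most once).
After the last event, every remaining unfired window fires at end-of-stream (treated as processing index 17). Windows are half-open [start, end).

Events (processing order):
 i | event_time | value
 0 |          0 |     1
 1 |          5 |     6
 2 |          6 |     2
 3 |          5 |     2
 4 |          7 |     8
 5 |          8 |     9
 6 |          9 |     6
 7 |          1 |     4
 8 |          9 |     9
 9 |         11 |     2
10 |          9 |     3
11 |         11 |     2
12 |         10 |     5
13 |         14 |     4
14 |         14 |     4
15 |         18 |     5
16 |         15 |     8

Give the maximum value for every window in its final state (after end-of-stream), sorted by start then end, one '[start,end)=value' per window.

[0,2)=1 [5,13)=9 [14,17)=8 [18,20)=5

i=0 t=0 v=1: → [0,2); WM=−∞
i=1 t=5 v=6: → [5,7); WM=−∞
i=2 t=6 v=2: → [5,8); WM=−∞
i=3 t=5 v=2: → [5,8); WM=6
i=4 t=7 v=8: → [5,9); WM=6
i=5 t=8 v=9: → [5,10); WM=6
i=6 t=9 v=6: → [5,11); WM=6
i=7 t=1 v=4: DROP (t<6-4); WM=9
i=8 t=9 v=9: → [5,11); WM=9
i=9 t=11 v=2: → [11,13); WM=9
i=10 t=9 v=3: → [5,11); WM=9
i=11 t=11 v=2: → [11,13); WM=11
i=12 t=10 v=5: → [5,13); WM=11
i=13 t=14 v=4: → [14,16); WM=11
i=14 t=14 v=4: → [14,16); WM=11
i=15 t=18 v=5: → [18,20); WM=18
i=16 t=15 v=8: → [14,17); WM=18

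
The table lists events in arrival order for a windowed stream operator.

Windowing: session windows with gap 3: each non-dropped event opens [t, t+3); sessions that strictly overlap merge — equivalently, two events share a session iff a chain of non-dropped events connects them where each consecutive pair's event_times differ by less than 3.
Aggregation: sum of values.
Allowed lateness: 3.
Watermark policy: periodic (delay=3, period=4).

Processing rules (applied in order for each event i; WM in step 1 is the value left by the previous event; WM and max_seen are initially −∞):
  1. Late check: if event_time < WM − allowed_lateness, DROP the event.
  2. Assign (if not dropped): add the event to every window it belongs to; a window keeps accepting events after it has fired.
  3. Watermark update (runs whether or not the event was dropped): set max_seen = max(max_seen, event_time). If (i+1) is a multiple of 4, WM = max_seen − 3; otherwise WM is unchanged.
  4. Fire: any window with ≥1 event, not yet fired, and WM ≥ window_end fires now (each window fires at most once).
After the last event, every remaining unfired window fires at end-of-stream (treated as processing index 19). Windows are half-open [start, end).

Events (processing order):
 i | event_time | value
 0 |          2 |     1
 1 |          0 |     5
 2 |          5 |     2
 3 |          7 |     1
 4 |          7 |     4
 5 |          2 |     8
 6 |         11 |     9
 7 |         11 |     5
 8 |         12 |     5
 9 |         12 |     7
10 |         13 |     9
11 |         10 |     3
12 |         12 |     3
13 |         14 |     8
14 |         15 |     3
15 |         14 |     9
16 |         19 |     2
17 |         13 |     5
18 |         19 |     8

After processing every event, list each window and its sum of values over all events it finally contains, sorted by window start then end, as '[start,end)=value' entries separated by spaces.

[0,5)=14 [5,10)=7 [10,18)=66 [19,22)=10

i=0 t=2 v=1: → [2,5); WM=−∞
i=1 t=0 v=5: → [0,5); WM=−∞
i=2 t=5 v=2: → [5,8); WM=−∞
i=3 t=7 v=1: → [5,10); WM=4
i=4 t=7 v=4: → [5,10); WM=4
i=5 t=2 v=8: → [0,5); WM=4
i=6 t=11 v=9: → [11,14); WM=4
i=7 t=11 v=5: → [11,14); WM=8
i=8 t=12 v=5: → [11,15); WM=8
i=9 t=12 v=7: → [11,15); WM=8
i=10 t=13 v=9: → [11,16); WM=8
i=11 t=10 v=3: → [10,16); WM=10
i=12 t=12 v=3: → [10,16); WM=10
i=13 t=14 v=8: → [10,17); WM=10
i=14 t=15 v=3: → [10,18); WM=10
i=15 t=14 v=9: → [10,18); WM=12
i=16 t=19 v=2: → [19,22); WM=12
i=17 t=13 v=5: → [10,18); WM=12
i=18 t=19 v=8: → [19,22); WM=12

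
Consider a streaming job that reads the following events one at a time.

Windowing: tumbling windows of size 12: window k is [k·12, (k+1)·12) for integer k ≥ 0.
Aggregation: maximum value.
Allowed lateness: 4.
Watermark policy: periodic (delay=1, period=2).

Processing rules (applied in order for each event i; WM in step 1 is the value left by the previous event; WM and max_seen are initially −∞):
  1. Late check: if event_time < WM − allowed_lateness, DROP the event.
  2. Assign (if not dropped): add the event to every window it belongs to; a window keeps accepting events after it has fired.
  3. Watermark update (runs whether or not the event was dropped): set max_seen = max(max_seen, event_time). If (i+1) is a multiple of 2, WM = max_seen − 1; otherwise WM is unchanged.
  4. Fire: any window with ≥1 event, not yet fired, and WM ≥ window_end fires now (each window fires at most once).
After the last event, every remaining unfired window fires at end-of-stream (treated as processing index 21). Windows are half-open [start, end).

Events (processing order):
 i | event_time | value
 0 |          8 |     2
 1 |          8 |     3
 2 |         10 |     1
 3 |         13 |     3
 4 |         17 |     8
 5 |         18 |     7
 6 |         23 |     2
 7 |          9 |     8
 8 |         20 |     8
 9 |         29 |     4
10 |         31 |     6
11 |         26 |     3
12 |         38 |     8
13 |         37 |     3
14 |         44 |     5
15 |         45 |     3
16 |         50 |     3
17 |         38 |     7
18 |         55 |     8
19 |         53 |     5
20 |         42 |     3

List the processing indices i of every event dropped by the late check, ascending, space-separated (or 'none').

i=0 t=8 v=2: → [0,12); WM=−∞
i=1 t=8 v=3: → [0,12); WM=7
i=2 t=10 v=1: → [0,12); WM=7
i=3 t=13 v=3: → [12,24); WM=12; [0,12) fires=3
i=4 t=17 v=8: → [12,24); WM=12
i=5 t=18 v=7: → [12,24); WM=17
i=6 t=23 v=2: → [12,24); WM=17
i=7 t=9 v=8: DROP (t<17-4); WM=22
i=8 t=20 v=8: → [12,24); WM=22
i=9 t=29 v=4: → [24,36); WM=28; [12,24) fires=8
i=10 t=31 v=6: → [24,36); WM=28
i=11 t=26 v=3: → [24,36); WM=30
i=12 t=38 v=8: → [36,48); WM=30
i=13 t=37 v=3: → [36,48); WM=37; [24,36) fires=6
i=14 t=44 v=5: → [36,48); WM=37
i=15 t=45 v=3: → [36,48); WM=44
i=16 t=50 v=3: → [48,60); WM=44
i=17 t=38 v=7: DROP (t<44-4); WM=49; [36,48) fires=8
i=18 t=55 v=8: → [48,60); WM=49
i=19 t=53 v=5: → [48,60); WM=54
i=20 t=42 v=3: DROP (t<54-4); WM=54

7 17 20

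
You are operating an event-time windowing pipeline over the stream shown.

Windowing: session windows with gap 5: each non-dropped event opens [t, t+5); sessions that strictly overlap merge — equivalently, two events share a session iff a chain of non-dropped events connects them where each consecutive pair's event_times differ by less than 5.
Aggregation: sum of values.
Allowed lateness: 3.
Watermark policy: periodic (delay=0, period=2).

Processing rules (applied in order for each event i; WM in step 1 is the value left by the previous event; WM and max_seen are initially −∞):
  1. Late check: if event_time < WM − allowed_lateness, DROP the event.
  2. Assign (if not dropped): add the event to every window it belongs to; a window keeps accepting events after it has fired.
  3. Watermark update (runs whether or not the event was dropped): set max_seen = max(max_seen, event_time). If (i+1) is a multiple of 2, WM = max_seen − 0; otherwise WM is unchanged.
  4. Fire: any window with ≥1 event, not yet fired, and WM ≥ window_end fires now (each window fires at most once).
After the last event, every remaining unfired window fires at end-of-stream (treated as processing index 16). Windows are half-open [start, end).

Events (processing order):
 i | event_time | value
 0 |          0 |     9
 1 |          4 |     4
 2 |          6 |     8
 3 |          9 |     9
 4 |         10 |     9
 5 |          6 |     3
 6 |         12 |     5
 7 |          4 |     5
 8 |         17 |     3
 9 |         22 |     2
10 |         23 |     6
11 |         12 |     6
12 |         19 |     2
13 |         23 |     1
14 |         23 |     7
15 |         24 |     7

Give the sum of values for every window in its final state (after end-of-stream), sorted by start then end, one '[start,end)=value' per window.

i=0 t=0 v=9: → [0,5); WM=−∞
i=1 t=4 v=4: → [0,9); WM=4
i=2 t=6 v=8: → [0,11); WM=4
i=3 t=9 v=9: → [0,14); WM=9
i=4 t=10 v=9: → [0,15); WM=9
i=5 t=6 v=3: → [0,15); WM=10
i=6 t=12 v=5: → [0,17); WM=10
i=7 t=4 v=5: DROP (t<10-3); WM=12
i=8 t=17 v=3: → [17,22); WM=12
i=9 t=22 v=2: → [22,27); WM=22
i=10 t=23 v=6: → [22,28); WM=22
i=11 t=12 v=6: DROP (t<22-3); WM=23
i=12 t=19 v=2: DROP (t<23-3); WM=23
i=13 t=23 v=1: → [22,28); WM=23
i=14 t=23 v=7: → [22,28); WM=23
i=15 t=24 v=7: → [22,29); WM=24

[0,17)=47 [17,22)=3 [22,29)=23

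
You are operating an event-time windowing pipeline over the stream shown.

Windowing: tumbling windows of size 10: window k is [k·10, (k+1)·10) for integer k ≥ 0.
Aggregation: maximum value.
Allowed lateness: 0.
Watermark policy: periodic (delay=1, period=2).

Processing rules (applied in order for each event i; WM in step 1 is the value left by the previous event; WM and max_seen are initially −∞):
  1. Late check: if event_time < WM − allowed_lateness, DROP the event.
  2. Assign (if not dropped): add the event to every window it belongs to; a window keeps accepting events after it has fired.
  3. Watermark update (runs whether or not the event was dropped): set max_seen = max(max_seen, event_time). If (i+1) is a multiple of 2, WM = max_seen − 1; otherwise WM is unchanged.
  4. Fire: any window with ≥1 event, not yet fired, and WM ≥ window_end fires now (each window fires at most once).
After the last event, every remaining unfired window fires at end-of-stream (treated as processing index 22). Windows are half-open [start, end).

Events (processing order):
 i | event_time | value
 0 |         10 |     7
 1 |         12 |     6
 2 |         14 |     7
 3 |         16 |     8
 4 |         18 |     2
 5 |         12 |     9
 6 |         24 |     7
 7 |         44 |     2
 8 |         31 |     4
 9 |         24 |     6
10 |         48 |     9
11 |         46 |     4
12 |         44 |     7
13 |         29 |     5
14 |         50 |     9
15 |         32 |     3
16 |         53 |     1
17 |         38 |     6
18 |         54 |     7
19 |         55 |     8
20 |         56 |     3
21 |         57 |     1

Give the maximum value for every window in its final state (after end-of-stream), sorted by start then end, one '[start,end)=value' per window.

i=0 t=10 v=7: → [10,20); WM=−∞
i=1 t=12 v=6: → [10,20); WM=11
i=2 t=14 v=7: → [10,20); WM=11
i=3 t=16 v=8: → [10,20); WM=15
i=4 t=18 v=2: → [10,20); WM=15
i=5 t=12 v=9: DROP (t<15-0); WM=17
i=6 t=24 v=7: → [20,30); WM=17
i=7 t=44 v=2: → [40,50); WM=43; [10,20) fires=8 [20,30) fires=7
i=8 t=31 v=4: DROP (t<43-0); WM=43
i=9 t=24 v=6: DROP (t<43-0); WM=43
i=10 t=48 v=9: → [40,50); WM=43
i=11 t=46 v=4: → [40,50); WM=47
i=12 t=44 v=7: DROP (t<47-0); WM=47
i=13 t=29 v=5: DROP (t<47-0); WM=47
i=14 t=50 v=9: → [50,60); WM=47
i=15 t=32 v=3: DROP (t<47-0); WM=49
i=16 t=53 v=1: → [50,60); WM=49
i=17 t=38 v=6: DROP (t<49-0); WM=52; [40,50) fires=9
i=18 t=54 v=7: → [50,60); WM=52
i=19 t=55 v=8: → [50,60); WM=54
i=20 t=56 v=3: → [50,60); WM=54
i=21 t=57 v=1: → [50,60); WM=56

[10,20)=8 [20,30)=7 [40,50)=9 [50,60)=9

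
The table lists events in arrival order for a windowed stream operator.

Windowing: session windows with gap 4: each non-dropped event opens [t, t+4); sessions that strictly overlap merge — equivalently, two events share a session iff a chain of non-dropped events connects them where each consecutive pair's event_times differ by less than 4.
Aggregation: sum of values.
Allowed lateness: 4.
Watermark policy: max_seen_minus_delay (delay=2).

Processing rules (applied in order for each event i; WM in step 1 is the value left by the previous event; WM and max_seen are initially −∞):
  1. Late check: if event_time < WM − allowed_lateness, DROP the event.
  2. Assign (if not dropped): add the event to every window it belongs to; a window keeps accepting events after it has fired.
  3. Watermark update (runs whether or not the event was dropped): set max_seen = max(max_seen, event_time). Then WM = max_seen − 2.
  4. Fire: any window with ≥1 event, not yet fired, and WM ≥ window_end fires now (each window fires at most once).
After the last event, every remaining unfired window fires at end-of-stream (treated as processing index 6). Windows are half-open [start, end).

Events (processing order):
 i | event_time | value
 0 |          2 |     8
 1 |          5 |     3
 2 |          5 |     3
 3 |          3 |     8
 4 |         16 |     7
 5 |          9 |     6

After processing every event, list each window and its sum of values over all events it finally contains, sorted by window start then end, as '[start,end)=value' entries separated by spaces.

[2,9)=22 [16,20)=7

i=0 t=2 v=8: → [2,6); WM=0
i=1 t=5 v=3: → [2,9); WM=3
i=2 t=5 v=3: → [2,9); WM=3
i=3 t=3 v=8: → [2,9); WM=3
i=4 t=16 v=7: → [16,20); WM=14
i=5 t=9 v=6: DROP (t<14-4); WM=14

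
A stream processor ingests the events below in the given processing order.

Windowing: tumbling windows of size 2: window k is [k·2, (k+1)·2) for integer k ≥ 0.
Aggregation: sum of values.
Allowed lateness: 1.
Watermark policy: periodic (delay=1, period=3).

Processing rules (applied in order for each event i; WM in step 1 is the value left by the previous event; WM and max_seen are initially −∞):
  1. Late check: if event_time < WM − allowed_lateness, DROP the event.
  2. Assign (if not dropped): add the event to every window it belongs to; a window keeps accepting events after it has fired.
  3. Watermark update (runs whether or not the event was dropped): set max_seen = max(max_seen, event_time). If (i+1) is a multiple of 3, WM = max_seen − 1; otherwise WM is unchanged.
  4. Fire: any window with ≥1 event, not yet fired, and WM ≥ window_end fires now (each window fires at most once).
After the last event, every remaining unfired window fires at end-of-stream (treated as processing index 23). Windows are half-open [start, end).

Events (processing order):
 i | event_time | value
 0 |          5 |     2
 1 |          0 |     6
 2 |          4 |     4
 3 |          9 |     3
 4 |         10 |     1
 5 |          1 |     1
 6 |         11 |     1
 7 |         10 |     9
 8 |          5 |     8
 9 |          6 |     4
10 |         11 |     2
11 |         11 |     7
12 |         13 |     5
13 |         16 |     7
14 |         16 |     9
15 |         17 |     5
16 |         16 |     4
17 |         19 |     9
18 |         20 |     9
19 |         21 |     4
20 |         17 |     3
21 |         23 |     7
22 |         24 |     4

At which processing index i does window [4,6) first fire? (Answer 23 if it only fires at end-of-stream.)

5

i=0 t=5 v=2: → [4,6); WM=−∞
i=1 t=0 v=6: → [0,2); WM=−∞
i=2 t=4 v=4: → [4,6); WM=4; [0,2) fires=6
i=3 t=9 v=3: → [8,10); WM=4
i=4 t=10 v=1: → [10,12); WM=4
i=5 t=1 v=1: DROP (t<4-1); WM=9; [4,6) fires=6
i=6 t=11 v=1: → [10,12); WM=9
i=7 t=10 v=9: → [10,12); WM=9
i=8 t=5 v=8: DROP (t<9-1); WM=10; [8,10) fires=3
i=9 t=6 v=4: DROP (t<10-1); WM=10
i=10 t=11 v=2: → [10,12); WM=10
i=11 t=11 v=7: → [10,12); WM=10
i=12 t=13 v=5: → [12,14); WM=10
i=13 t=16 v=7: → [16,18); WM=10
i=14 t=16 v=9: → [16,18); WM=15; [10,12) fires=20 [12,14) fires=5
i=15 t=17 v=5: → [16,18); WM=15
i=16 t=16 v=4: → [16,18); WM=15
i=17 t=19 v=9: → [18,20); WM=18; [16,18) fires=25
i=18 t=20 v=9: → [20,22); WM=18
i=19 t=21 v=4: → [20,22); WM=18
i=20 t=17 v=3: → [16,18); WM=20; [18,20) fires=9
i=21 t=23 v=7: → [22,24); WM=20
i=22 t=24 v=4: → [24,26); WM=20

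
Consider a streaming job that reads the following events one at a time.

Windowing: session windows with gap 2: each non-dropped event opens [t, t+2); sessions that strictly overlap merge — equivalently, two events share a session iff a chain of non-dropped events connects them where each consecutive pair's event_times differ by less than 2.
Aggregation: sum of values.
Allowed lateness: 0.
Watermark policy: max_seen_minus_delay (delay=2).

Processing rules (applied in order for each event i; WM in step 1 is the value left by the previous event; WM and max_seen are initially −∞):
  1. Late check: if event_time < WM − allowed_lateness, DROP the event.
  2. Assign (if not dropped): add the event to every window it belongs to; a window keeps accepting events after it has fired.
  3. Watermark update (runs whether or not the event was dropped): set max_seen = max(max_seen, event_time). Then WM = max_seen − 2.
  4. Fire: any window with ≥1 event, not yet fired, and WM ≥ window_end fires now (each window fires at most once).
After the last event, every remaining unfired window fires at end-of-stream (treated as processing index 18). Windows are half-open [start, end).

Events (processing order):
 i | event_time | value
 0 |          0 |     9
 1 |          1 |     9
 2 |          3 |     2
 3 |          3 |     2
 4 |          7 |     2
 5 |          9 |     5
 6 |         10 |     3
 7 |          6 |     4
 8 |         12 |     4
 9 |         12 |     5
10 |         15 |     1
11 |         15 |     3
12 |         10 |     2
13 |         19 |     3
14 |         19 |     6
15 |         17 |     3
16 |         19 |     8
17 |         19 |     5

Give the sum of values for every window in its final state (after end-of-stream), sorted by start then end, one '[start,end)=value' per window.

i=0 t=0 v=9: → [0,2); WM=-2
i=1 t=1 v=9: → [0,3); WM=-1
i=2 t=3 v=2: → [3,5); WM=1
i=3 t=3 v=2: → [3,5); WM=1
i=4 t=7 v=2: → [7,9); WM=5
i=5 t=9 v=5: → [9,11); WM=7
i=6 t=10 v=3: → [9,12); WM=8
i=7 t=6 v=4: DROP (t<8-0); WM=8
i=8 t=12 v=4: → [12,14); WM=10
i=9 t=12 v=5: → [12,14); WM=10
i=10 t=15 v=1: → [15,17); WM=13
i=11 t=15 v=3: → [15,17); WM=13
i=12 t=10 v=2: DROP (t<13-0); WM=13
i=13 t=19 v=3: → [19,21); WM=17
i=14 t=19 v=6: → [19,21); WM=17
i=15 t=17 v=3: → [17,19); WM=17
i=16 t=19 v=8: → [19,21); WM=17
i=17 t=19 v=5: → [19,21); WM=17

[0,3)=18 [3,5)=4 [7,9)=2 [9,12)=8 [12,14)=9 [15,17)=4 [17,19)=3 [19,21)=22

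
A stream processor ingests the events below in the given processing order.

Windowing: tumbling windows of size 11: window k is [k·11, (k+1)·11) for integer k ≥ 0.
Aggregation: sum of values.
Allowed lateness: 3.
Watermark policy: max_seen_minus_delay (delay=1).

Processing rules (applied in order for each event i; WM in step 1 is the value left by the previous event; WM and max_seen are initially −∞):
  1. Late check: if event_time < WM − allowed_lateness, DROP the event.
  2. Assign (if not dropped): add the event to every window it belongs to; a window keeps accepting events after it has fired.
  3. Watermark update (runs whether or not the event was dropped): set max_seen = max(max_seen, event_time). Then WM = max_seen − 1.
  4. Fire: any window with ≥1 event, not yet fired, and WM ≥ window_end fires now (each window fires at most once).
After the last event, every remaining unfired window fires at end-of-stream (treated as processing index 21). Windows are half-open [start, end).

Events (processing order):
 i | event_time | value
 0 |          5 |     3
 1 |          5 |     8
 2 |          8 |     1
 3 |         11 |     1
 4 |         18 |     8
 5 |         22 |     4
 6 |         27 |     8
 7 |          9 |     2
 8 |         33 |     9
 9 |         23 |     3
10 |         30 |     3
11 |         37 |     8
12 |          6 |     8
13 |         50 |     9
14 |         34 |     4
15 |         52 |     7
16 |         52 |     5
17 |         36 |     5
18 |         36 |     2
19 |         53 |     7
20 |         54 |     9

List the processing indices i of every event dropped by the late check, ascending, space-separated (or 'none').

i=0 t=5 v=3: → [0,11); WM=4
i=1 t=5 v=8: → [0,11); WM=4
i=2 t=8 v=1: → [0,11); WM=7
i=3 t=11 v=1: → [11,22); WM=10
i=4 t=18 v=8: → [11,22); WM=17; [0,11) fires=12
i=5 t=22 v=4: → [22,33); WM=21
i=6 t=27 v=8: → [22,33); WM=26; [11,22) fires=9
i=7 t=9 v=2: DROP (t<26-3); WM=26
i=8 t=33 v=9: → [33,44); WM=32
i=9 t=23 v=3: DROP (t<32-3); WM=32
i=10 t=30 v=3: → [22,33); WM=32
i=11 t=37 v=8: → [33,44); WM=36; [22,33) fires=15
i=12 t=6 v=8: DROP (t<36-3); WM=36
i=13 t=50 v=9: → [44,55); WM=49; [33,44) fires=17
i=14 t=34 v=4: DROP (t<49-3); WM=49
i=15 t=52 v=7: → [44,55); WM=51
i=16 t=52 v=5: → [44,55); WM=51
i=17 t=36 v=5: DROP (t<51-3); WM=51
i=18 t=36 v=2: DROP (t<51-3); WM=51
i=19 t=53 v=7: → [44,55); WM=52
i=20 t=54 v=9: → [44,55); WM=53

7 9 12 14 17 18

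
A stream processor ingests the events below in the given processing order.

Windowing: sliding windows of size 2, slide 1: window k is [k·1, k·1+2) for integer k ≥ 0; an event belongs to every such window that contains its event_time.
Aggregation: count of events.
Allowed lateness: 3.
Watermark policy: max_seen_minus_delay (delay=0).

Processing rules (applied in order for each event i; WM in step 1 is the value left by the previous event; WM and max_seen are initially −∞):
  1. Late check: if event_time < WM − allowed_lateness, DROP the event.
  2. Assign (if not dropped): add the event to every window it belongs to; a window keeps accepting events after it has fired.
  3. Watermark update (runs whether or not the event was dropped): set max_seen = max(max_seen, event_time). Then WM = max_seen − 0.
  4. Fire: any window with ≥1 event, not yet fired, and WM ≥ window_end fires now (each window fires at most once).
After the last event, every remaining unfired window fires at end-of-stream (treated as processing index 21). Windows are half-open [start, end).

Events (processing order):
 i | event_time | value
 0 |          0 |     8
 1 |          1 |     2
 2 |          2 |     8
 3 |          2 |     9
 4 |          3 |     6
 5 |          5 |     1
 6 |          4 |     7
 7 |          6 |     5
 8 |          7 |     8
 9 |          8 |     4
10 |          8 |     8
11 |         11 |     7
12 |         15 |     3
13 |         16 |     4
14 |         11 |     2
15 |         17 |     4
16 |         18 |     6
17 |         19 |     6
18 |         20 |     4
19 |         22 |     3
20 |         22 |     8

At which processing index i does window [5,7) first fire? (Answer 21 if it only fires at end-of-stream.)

i=0 t=0 v=8: → [0,2); WM=0
i=1 t=1 v=2: → [1,3),[0,2); WM=1
i=2 t=2 v=8: → [2,4),[1,3); WM=2; [0,2) fires=2
i=3 t=2 v=9: → [2,4),[1,3); WM=2
i=4 t=3 v=6: → [3,5),[2,4); WM=3; [1,3) fires=3
i=5 t=5 v=1: → [5,7),[4,6); WM=5; [2,4) fires=3 [3,5) fires=1
i=6 t=4 v=7: → [4,6),[3,5); WM=5
i=7 t=6 v=5: → [6,8),[5,7); WM=6; [4,6) fires=2
i=8 t=7 v=8: → [7,9),[6,8); WM=7; [5,7) fires=2
i=9 t=8 v=4: → [8,10),[7,9); WM=8; [6,8) fires=2
i=10 t=8 v=8: → [8,10),[7,9); WM=8
i=11 t=11 v=7: → [11,13),[10,12); WM=11; [7,9) fires=3 [8,10) fires=2
i=12 t=15 v=3: → [15,17),[14,16); WM=15; [10,12) fires=1 [11,13) fires=1
i=13 t=16 v=4: → [16,18),[15,17); WM=16; [14,16) fires=1
i=14 t=11 v=2: DROP (t<16-3); WM=16
i=15 t=17 v=4: → [17,19),[16,18); WM=17; [15,17) fires=2
i=16 t=18 v=6: → [18,20),[17,19); WM=18; [16,18) fires=2
i=17 t=19 v=6: → [19,21),[18,20); WM=19; [17,19) fires=2
i=18 t=20 v=4: → [20,22),[19,21); WM=20; [18,20) fires=2
i=19 t=22 v=3: → [22,24),[21,23); WM=22; [19,21) fires=2 [20,22) fires=1
i=20 t=22 v=8: → [22,24),[21,23); WM=22

8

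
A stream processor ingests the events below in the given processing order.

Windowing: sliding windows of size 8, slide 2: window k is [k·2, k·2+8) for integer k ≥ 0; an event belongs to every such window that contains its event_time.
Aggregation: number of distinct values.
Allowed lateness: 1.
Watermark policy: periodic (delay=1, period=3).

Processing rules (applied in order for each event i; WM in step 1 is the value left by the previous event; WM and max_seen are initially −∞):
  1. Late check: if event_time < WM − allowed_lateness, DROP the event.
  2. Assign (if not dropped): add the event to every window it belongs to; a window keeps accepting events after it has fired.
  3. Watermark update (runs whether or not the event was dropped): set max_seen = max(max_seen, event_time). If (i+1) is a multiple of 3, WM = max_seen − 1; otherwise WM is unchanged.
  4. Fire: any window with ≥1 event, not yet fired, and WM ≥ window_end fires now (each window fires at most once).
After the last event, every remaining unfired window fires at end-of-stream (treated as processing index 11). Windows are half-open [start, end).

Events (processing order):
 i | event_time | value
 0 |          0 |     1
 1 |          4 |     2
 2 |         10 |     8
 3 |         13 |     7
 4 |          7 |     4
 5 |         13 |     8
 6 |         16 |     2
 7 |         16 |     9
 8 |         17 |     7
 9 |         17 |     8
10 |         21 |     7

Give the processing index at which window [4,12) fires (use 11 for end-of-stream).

i=0 t=0 v=1: → [0,8); WM=−∞
i=1 t=4 v=2: → [4,12),[2,10),[0,8); WM=−∞
i=2 t=10 v=8: → [10,18),[8,16),[6,14),[4,12); WM=9; [0,8) fires=2
i=3 t=13 v=7: → [12,20),[10,18),[8,16),[6,14); WM=9
i=4 t=7 v=4: DROP (t<9-1); WM=9
i=5 t=13 v=8: → [12,20),[10,18),[8,16),[6,14); WM=12; [2,10) fires=1 [4,12) fires=2
i=6 t=16 v=2: → [16,24),[14,22),[12,20),[10,18); WM=12
i=7 t=16 v=9: → [16,24),[14,22),[12,20),[10,18); WM=12
i=8 t=17 v=7: → [16,24),[14,22),[12,20),[10,18); WM=16; [6,14) fires=2 [8,16) fires=2
i=9 t=17 v=8: → [16,24),[14,22),[12,20),[10,18); WM=16
i=10 t=21 v=7: → [20,28),[18,26),[16,24),[14,22); WM=16

5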